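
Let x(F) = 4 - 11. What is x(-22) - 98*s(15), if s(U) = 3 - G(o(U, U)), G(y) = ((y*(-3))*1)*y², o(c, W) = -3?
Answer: 7637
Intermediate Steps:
x(F) = -7
G(y) = -3*y³ (G(y) = (-3*y*1)*y² = (-3*y)*y² = -3*y³)
s(U) = -78 (s(U) = 3 - (-3)*(-3)³ = 3 - (-3)*(-27) = 3 - 1*81 = 3 - 81 = -78)
x(-22) - 98*s(15) = -7 - 98*(-78) = -7 + 7644 = 7637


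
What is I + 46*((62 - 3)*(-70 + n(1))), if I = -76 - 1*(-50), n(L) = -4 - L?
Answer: -203576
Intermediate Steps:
I = -26 (I = -76 + 50 = -26)
I + 46*((62 - 3)*(-70 + n(1))) = -26 + 46*((62 - 3)*(-70 + (-4 - 1*1))) = -26 + 46*(59*(-70 + (-4 - 1))) = -26 + 46*(59*(-70 - 5)) = -26 + 46*(59*(-75)) = -26 + 46*(-4425) = -26 - 203550 = -203576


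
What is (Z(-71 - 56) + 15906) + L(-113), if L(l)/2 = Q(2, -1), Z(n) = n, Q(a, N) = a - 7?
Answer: 15769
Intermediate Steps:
Q(a, N) = -7 + a
L(l) = -10 (L(l) = 2*(-7 + 2) = 2*(-5) = -10)
(Z(-71 - 56) + 15906) + L(-113) = ((-71 - 56) + 15906) - 10 = (-127 + 15906) - 10 = 15779 - 10 = 15769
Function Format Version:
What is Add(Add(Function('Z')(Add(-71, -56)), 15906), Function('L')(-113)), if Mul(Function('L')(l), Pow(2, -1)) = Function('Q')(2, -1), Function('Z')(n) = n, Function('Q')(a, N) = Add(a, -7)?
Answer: 15769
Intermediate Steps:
Function('Q')(a, N) = Add(-7, a)
Function('L')(l) = -10 (Function('L')(l) = Mul(2, Add(-7, 2)) = Mul(2, -5) = -10)
Add(Add(Function('Z')(Add(-71, -56)), 15906), Function('L')(-113)) = Add(Add(Add(-71, -56), 15906), -10) = Add(Add(-127, 15906), -10) = Add(15779, -10) = 15769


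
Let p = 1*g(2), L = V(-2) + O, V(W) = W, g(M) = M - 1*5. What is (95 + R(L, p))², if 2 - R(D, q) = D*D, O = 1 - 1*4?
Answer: 5184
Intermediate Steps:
O = -3 (O = 1 - 4 = -3)
g(M) = -5 + M (g(M) = M - 5 = -5 + M)
L = -5 (L = -2 - 3 = -5)
p = -3 (p = 1*(-5 + 2) = 1*(-3) = -3)
R(D, q) = 2 - D² (R(D, q) = 2 - D*D = 2 - D²)
(95 + R(L, p))² = (95 + (2 - 1*(-5)²))² = (95 + (2 - 1*25))² = (95 + (2 - 25))² = (95 - 23)² = 72² = 5184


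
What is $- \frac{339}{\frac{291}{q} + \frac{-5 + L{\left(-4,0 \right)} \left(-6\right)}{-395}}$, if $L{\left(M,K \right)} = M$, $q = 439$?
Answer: $- \frac{58784295}{106604} \approx -551.43$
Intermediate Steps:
$- \frac{339}{\frac{291}{q} + \frac{-5 + L{\left(-4,0 \right)} \left(-6\right)}{-395}} = - \frac{339}{\frac{291}{439} + \frac{-5 - -24}{-395}} = - \frac{339}{291 \cdot \frac{1}{439} + \left(-5 + 24\right) \left(- \frac{1}{395}\right)} = - \frac{339}{\frac{291}{439} + 19 \left(- \frac{1}{395}\right)} = - \frac{339}{\frac{291}{439} - \frac{19}{395}} = - \frac{339}{\frac{106604}{173405}} = \left(-339\right) \frac{173405}{106604} = - \frac{58784295}{106604}$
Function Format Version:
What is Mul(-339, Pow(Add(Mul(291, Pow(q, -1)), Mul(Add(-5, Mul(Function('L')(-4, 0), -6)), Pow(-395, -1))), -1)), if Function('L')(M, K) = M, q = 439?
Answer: Rational(-58784295, 106604) ≈ -551.43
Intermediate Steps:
Mul(-339, Pow(Add(Mul(291, Pow(q, -1)), Mul(Add(-5, Mul(Function('L')(-4, 0), -6)), Pow(-395, -1))), -1)) = Mul(-339, Pow(Add(Mul(291, Pow(439, -1)), Mul(Add(-5, Mul(-4, -6)), Pow(-395, -1))), -1)) = Mul(-339, Pow(Add(Mul(291, Rational(1, 439)), Mul(Add(-5, 24), Rational(-1, 395))), -1)) = Mul(-339, Pow(Add(Rational(291, 439), Mul(19, Rational(-1, 395))), -1)) = Mul(-339, Pow(Add(Rational(291, 439), Rational(-19, 395)), -1)) = Mul(-339, Pow(Rational(106604, 173405), -1)) = Mul(-339, Rational(173405, 106604)) = Rational(-58784295, 106604)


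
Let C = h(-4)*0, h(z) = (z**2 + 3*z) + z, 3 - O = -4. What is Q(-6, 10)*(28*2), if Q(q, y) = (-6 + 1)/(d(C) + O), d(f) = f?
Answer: -40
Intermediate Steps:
O = 7 (O = 3 - 1*(-4) = 3 + 4 = 7)
h(z) = z**2 + 4*z
C = 0 (C = -4*(4 - 4)*0 = -4*0*0 = 0*0 = 0)
Q(q, y) = -5/7 (Q(q, y) = (-6 + 1)/(0 + 7) = -5/7)
Q(-6, 10)*(28*2) = -20*2 = -5/7*56 = -40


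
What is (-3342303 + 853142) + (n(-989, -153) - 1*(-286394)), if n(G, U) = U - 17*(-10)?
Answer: -2202750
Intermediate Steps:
n(G, U) = 170 + U (n(G, U) = U + 170 = 170 + U)
(-3342303 + 853142) + (n(-989, -153) - 1*(-286394)) = (-3342303 + 853142) + ((170 - 153) - 1*(-286394)) = -2489161 + (17 + 286394) = -2489161 + 286411 = -2202750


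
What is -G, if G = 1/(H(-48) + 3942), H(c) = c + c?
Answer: -1/3846 ≈ -0.00026001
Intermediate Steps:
H(c) = 2*c
G = 1/3846 (G = 1/(2*(-48) + 3942) = 1/(-96 + 3942) = 1/3846 ≈ 0.00026001)
-G = -1*1/3846 = -1/3846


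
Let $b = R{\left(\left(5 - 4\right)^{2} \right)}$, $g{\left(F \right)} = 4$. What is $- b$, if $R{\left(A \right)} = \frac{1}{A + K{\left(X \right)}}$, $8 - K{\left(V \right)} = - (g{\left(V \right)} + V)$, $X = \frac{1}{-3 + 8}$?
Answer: $- \frac{5}{66} \approx -0.075758$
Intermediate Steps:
$X = \frac{1}{5} \approx 0.2$
$K{\left(V \right)} = 12 + V$ ($K{\left(V \right)} = 8 - - (4 + V) = 8 - \left(-4 - V\right) = 8 + \left(4 + V\right) = 12 + V$)
$R{\left(A \right)} = \frac{1}{\frac{61}{5} + A}$ ($R{\left(A \right)} = \frac{1}{A + \left(12 + \frac{1}{5}\right)} = \frac{1}{A + \frac{61}{5}} = \frac{1}{\frac{61}{5} + A}$)
$b = \frac{5}{66}$ ($b = \frac{5}{61 + 5 \left(5 - 4\right)^{2}} = \frac{5}{61 + 5 \cdot 1^{2}} = \frac{5}{61 + 5 \cdot 1} = \frac{5}{61 + 5} = \frac{5}{66} \approx 0.075758$)
$- b = \left(-1\right) \frac{5}{66} = - \frac{5}{66}$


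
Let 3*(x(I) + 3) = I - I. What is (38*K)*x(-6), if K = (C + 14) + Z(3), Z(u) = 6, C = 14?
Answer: -3876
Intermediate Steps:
x(I) = -3 (x(I) = -3 + (I - I)/3 = -3 + (⅓)*0 = -3 + 0 = -3)
K = 34 (K = (14 + 14) + 6 = 28 + 6 = 34)
(38*K)*x(-6) = (38*34)*(-3) = 1292*(-3) = -3876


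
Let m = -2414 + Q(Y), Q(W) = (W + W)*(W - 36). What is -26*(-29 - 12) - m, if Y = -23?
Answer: 766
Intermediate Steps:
Q(W) = 2*W*(-36 + W) (Q(W) = (2*W)*(-36 + W) = 2*W*(-36 + W))
m = 300 (m = -2414 + 2*(-23)*(-36 - 23) = -2414 + 2*(-23)*(-59) = -2414 + 2714 = 300)
-26*(-29 - 12) - m = -26*(-29 - 12) - 1*300 = -26*(-41) - 300 = 1066 - 300 = 766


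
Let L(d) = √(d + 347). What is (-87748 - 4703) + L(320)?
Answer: -92451 + √667 ≈ -92425.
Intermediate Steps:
L(d) = √(347 + d)
(-87748 - 4703) + L(320) = (-87748 - 4703) + √(347 + 320) = -92451 + √667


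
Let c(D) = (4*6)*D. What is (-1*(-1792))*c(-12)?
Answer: -516096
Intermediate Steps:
c(D) = 24*D
(-1*(-1792))*c(-12) = (-1*(-1792))*(24*(-12)) = 1792*(-288) = -516096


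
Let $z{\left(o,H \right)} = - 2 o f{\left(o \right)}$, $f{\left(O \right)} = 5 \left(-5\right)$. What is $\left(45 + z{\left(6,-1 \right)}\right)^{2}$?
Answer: $119025$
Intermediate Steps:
$f{\left(O \right)} = -25$
$z{\left(o,H \right)} = 50 o$ ($z{\left(o,H \right)} = - 2 o \left(-25\right) = 50 o$)
$\left(45 + z{\left(6,-1 \right)}\right)^{2} = \left(45 + 50 \cdot 6\right)^{2} = \left(45 + 300\right)^{2} = 345^{2} = 119025$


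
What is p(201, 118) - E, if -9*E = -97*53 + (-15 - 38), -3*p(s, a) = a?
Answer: -5548/9 ≈ -616.44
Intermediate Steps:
p(s, a) = -a/3
E = 5194/9 (E = -(-97*53 + (-15 - 38))/9 = -(-5141 - 53)/9 = -1/9*(-5194) = 5194/9 ≈ 577.11)
p(201, 118) - E = -1/3*118 - 1*5194/9 = -118/3 - 5194/9 = -5548/9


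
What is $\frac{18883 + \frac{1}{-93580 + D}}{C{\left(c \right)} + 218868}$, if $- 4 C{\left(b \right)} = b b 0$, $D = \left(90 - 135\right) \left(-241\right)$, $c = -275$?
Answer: $\frac{130190417}{1509003665} \approx 0.086276$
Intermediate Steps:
$D = 10845$ ($D = \left(-45\right) \left(-241\right) = 10845$)
$C{\left(b \right)} = 0$ ($C{\left(b \right)} = - \frac{b b 0}{4} = - \frac{b^{2} \cdot 0}{4} = \left(- \frac{1}{4}\right) 0 = 0$)
$\frac{18883 + \frac{1}{-93580 + D}}{C{\left(c \right)} + 218868} = \frac{18883 + \frac{1}{-93580 + 10845}}{0 + 218868} = \frac{18883 + \frac{1}{-82735}}{218868} = \left(18883 - \frac{1}{82735}\right) \frac{1}{218868} = \frac{1562285004}{82735} \cdot \frac{1}{218868} = \frac{130190417}{1509003665}$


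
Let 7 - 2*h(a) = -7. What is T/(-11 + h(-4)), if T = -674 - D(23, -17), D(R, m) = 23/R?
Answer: 675/4 ≈ 168.75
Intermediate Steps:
h(a) = 7 (h(a) = 7/2 - 1/2*(-7) = 7/2 + 7/2 = 7)
T = -675 (T = -674 - 23/23 = -674 - 1*1 = -674 - 1 = -675)
T/(-11 + h(-4)) = -675/(-11 + 7) = -675/(-4) = -1/4*(-675) = 675/4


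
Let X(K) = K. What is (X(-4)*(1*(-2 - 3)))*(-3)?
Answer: -60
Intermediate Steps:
(X(-4)*(1*(-2 - 3)))*(-3) = -4*(-2 - 3)*(-3) = -4*(-5)*(-3) = 20*(-3) = -60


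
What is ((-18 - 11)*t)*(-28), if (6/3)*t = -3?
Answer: -1218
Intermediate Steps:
t = -3/2 (t = (½)*(-3) = -3/2 ≈ -1.5000)
((-18 - 11)*t)*(-28) = ((-18 - 11)*(-3/2))*(-28) = -29*(-3/2)*(-28) = (87/2)*(-28) = -1218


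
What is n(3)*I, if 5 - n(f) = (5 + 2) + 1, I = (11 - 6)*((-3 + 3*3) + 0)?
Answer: -90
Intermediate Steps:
I = 30 (I = 5*((-3 + 9) + 0) = 5*(6 + 0) = 5*6 = 30)
n(f) = -3 (n(f) = 5 - ((5 + 2) + 1) = 5 - (7 + 1) = 5 - 1*8 = 5 - 8 = -3)
n(3)*I = -3*30 = -90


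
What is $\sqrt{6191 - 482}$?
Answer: $\sqrt{5709} \approx 75.558$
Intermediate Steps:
$\sqrt{6191 - 482} = \sqrt{5709}$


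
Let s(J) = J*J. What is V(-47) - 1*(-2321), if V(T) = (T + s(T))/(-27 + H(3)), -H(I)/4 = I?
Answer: 88357/39 ≈ 2265.6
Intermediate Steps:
H(I) = -4*I
s(J) = J**2
V(T) = -T/39 - T**2/39 (V(T) = (T + T**2)/(-27 - 4*3) = (T + T**2)/(-27 - 12) = (T + T**2)/(-39) = (T + T**2)*(-1/39) = -T/39 - T**2/39)
V(-47) - 1*(-2321) = (1/39)*(-47)*(-1 - 1*(-47)) - 1*(-2321) = (1/39)*(-47)*(-1 + 47) + 2321 = (1/39)*(-47)*46 + 2321 = -2162/39 + 2321 = 88357/39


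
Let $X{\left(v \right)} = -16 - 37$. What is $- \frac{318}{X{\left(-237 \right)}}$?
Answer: $6$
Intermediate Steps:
$X{\left(v \right)} = -53$
$- \frac{318}{X{\left(-237 \right)}} = - \frac{318}{-53} = \left(-318\right) \left(- \frac{1}{53}\right) = 6$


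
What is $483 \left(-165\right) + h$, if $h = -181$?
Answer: $-79876$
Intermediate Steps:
$483 \left(-165\right) + h = 483 \left(-165\right) - 181 = -79695 - 181 = -79876$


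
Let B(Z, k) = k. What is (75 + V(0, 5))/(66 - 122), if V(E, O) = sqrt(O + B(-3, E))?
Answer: -75/56 - sqrt(5)/56 ≈ -1.3792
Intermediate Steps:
V(E, O) = sqrt(E + O) (V(E, O) = sqrt(O + E) = sqrt(E + O))
(75 + V(0, 5))/(66 - 122) = (75 + sqrt(0 + 5))/(66 - 122) = (75 + sqrt(5))/(-56) = -(75 + sqrt(5))/56 = -75/56 - sqrt(5)/56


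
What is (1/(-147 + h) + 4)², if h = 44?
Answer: 168921/10609 ≈ 15.922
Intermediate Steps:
(1/(-147 + h) + 4)² = (1/(-147 + 44) + 4)² = (1/(-103) + 4)² = (-1/103 + 4)² = (411/103)² = 168921/10609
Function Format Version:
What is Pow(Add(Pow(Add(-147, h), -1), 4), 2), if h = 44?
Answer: Rational(168921, 10609) ≈ 15.922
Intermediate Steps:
Pow(Add(Pow(Add(-147, h), -1), 4), 2) = Pow(Add(Pow(Add(-147, 44), -1), 4), 2) = Pow(Add(Pow(-103, -1), 4), 2) = Pow(Add(Rational(-1, 103), 4), 2) = Pow(Rational(411, 103), 2) = Rational(168921, 10609)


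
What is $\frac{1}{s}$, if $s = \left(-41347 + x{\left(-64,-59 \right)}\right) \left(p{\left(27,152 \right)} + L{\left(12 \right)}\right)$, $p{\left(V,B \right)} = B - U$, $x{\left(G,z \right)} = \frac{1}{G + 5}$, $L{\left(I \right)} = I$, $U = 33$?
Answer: $- \frac{59}{319571094} \approx -1.8462 \cdot 10^{-7}$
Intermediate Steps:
$x{\left(G,z \right)} = \frac{1}{5 + G}$
$p{\left(V,B \right)} = -33 + B$ ($p{\left(V,B \right)} = B - 33 = -33 + B$)
$s = - \frac{319571094}{59}$ ($s = \left(-41347 + \frac{1}{5 - 64}\right) \left(\left(-33 + 152\right) + 12\right) = \left(-41347 + \frac{1}{-59}\right) \left(119 + 12\right) = \left(-41347 - \frac{1}{59}\right) 131 = \left(- \frac{2439474}{59}\right) 131 = - \frac{319571094}{59} \approx -5.4165 \cdot 10^{6}$)
$\frac{1}{s} = \frac{1}{- \frac{319571094}{59}} = - \frac{59}{319571094}$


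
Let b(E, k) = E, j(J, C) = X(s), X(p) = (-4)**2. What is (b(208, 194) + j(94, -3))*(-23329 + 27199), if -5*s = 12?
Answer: 866880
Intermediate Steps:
s = -12/5 (s = -1/5*12 = -12/5 ≈ -2.4000)
X(p) = 16
j(J, C) = 16
(b(208, 194) + j(94, -3))*(-23329 + 27199) = (208 + 16)*(-23329 + 27199) = 224*3870 = 866880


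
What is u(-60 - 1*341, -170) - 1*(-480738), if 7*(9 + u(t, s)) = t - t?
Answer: 480729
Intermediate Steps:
u(t, s) = -9 (u(t, s) = -9 + (t - t)/7 = -9 + (⅐)*0 = -9 + 0 = -9)
u(-60 - 1*341, -170) - 1*(-480738) = -9 - 1*(-480738) = -9 + 480738 = 480729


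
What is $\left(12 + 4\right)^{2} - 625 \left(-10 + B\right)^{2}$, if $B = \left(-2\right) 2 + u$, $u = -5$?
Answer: $-225369$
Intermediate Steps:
$B = -9$ ($B = \left(-2\right) 2 - 5 = -4 - 5 = -9$)
$\left(12 + 4\right)^{2} - 625 \left(-10 + B\right)^{2} = \left(12 + 4\right)^{2} - 625 \left(-10 - 9\right)^{2} = 16^{2} - 625 \left(-19\right)^{2} = 256 - 225625 = -225369$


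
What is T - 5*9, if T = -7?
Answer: -52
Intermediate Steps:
T - 5*9 = -7 - 5*9 = -7 - 45 = -52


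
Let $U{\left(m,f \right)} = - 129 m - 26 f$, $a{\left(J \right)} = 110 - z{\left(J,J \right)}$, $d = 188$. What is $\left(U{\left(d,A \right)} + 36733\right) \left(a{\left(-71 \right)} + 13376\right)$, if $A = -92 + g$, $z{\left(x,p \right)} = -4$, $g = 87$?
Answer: $170122390$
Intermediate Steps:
$a{\left(J \right)} = 114$ ($a{\left(J \right)} = 110 - -4 = 110 + 4 = 114$)
$A = -5$ ($A = -92 + 87 = -5$)
$\left(U{\left(d,A \right)} + 36733\right) \left(a{\left(-71 \right)} + 13376\right) = \left(\left(\left(-129\right) 188 - -130\right) + 36733\right) \left(114 + 13376\right) = \left(\left(-24252 + 130\right) + 36733\right) 13490 = \left(-24122 + 36733\right) 13490 = 12611 \cdot 13490 = 170122390$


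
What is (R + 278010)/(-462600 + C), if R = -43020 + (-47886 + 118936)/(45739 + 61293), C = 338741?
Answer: -12575760365/6628438244 ≈ -1.8972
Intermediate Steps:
R = -2302222795/53516 (R = -43020 + 71050/107032 = -43020 + 71050*(1/107032) = -43020 + 35525/53516 = -2302222795/53516 ≈ -43019.)
(R + 278010)/(-462600 + C) = (-2302222795/53516 + 278010)/(-462600 + 338741) = (12575760365/53516)/(-123859) = (12575760365/53516)*(-1/123859) = -12575760365/6628438244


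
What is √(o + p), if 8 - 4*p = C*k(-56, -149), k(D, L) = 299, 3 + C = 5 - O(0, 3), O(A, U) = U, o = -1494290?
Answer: I*√5976853/2 ≈ 1222.4*I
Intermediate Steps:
C = -1 (C = -3 + (5 - 1*3) = -3 + (5 - 3) = -3 + 2 = -1)
p = 307/4 (p = 2 - (-1)*299/4 = 2 - ¼*(-299) = 2 + 299/4 = 307/4 ≈ 76.750)
√(o + p) = √(-1494290 + 307/4) = √(-5976853/4) = I*√5976853/2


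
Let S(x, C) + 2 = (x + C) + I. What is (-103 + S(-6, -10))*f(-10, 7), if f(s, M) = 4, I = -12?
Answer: -532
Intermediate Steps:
S(x, C) = -14 + C + x (S(x, C) = -2 + ((x + C) - 12) = -2 + ((C + x) - 12) = -2 + (-12 + C + x) = -14 + C + x)
(-103 + S(-6, -10))*f(-10, 7) = (-103 + (-14 - 10 - 6))*4 = (-103 - 30)*4 = -133*4 = -532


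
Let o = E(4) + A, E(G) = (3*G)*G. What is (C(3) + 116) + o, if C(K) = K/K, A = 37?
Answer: 202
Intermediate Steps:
E(G) = 3*G**2
o = 85 (o = 3*4**2 + 37 = 3*16 + 37 = 48 + 37 = 85)
C(K) = 1
(C(3) + 116) + o = (1 + 116) + 85 = 117 + 85 = 202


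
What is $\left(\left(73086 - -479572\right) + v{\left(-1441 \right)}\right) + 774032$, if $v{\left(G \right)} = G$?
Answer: $1325249$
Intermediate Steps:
$\left(\left(73086 - -479572\right) + v{\left(-1441 \right)}\right) + 774032 = \left(\left(73086 - -479572\right) - 1441\right) + 774032 = \left(\left(73086 + 479572\right) - 1441\right) + 774032 = \left(552658 - 1441\right) + 774032 = 551217 + 774032 = 1325249$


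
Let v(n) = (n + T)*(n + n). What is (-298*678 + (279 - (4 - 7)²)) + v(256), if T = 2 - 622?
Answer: -388142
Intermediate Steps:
T = -620
v(n) = 2*n*(-620 + n) (v(n) = (n - 620)*(n + n) = (-620 + n)*(2*n) = 2*n*(-620 + n))
(-298*678 + (279 - (4 - 7)²)) + v(256) = (-298*678 + (279 - (4 - 7)²)) + 2*256*(-620 + 256) = (-202044 + (279 - 1*(-3)²)) + 2*256*(-364) = (-202044 + (279 - 1*9)) - 186368 = (-202044 + (279 - 9)) - 186368 = (-202044 + 270) - 186368 = -201774 - 186368 = -388142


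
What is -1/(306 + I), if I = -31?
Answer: -1/275 ≈ -0.0036364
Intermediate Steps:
-1/(306 + I) = -1/(306 - 31) = -1/275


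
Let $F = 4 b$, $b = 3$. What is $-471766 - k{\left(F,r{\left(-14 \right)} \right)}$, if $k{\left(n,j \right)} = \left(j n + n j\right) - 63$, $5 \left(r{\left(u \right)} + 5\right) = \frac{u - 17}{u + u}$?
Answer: $- \frac{16505591}{35} \approx -4.7159 \cdot 10^{5}$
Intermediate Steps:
$F = 12$ ($F = 4 \cdot 3 = 12$)
$r{\left(u \right)} = -5 + \frac{-17 + u}{10 u}$ ($r{\left(u \right)} = -5 + \frac{\left(u - 17\right) \frac{1}{u + u}}{5} = -5 + \frac{\left(-17 + u\right) \frac{1}{2 u}}{5} = -5 + \frac{\frac{1}{2} \frac{1}{u} \left(-17 + u\right)}{5} = -5 + \frac{-17 + u}{10 u}$)
$k{\left(n,j \right)} = -63 + 2 j n$ ($k{\left(n,j \right)} = \left(j n + j n\right) - 63 = 2 j n - 63 = -63 + 2 j n$)
$-471766 - k{\left(F,r{\left(-14 \right)} \right)} = -471766 - \left(-63 + 2 \frac{-17 - -686}{10 \left(-14\right)} 12\right) = -471766 - \left(-63 + 2 \cdot \frac{1}{10} \left(- \frac{1}{14}\right) \left(-17 + 686\right) 12\right) = -471766 - \left(-63 + 2 \cdot \frac{1}{10} \left(- \frac{1}{14}\right) 669 \cdot 12\right) = -471766 - \left(-63 + 2 \left(- \frac{669}{140}\right) 12\right) = -471766 - \left(-63 - \frac{4014}{35}\right) = -471766 - - \frac{6219}{35} = -471766 + \frac{6219}{35} = - \frac{16505591}{35}$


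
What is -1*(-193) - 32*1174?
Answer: -37375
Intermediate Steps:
-1*(-193) - 32*1174 = 193 - 1*37568 = 193 - 37568 = -37375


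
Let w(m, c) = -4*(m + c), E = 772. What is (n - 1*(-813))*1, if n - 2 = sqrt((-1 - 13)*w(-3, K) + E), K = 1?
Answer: 815 + 2*sqrt(165) ≈ 840.69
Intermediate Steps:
w(m, c) = -4*c - 4*m (w(m, c) = -4*(c + m) = -4*c - 4*m)
n = 2 + 2*sqrt(165) (n = 2 + sqrt((-1 - 13)*(-4*1 - 4*(-3)) + 772) = 2 + sqrt(-14*(-4 + 12) + 772) = 2 + sqrt(-14*8 + 772) = 2 + sqrt(-112 + 772) = 2 + sqrt(660) = 2 + 2*sqrt(165) ≈ 27.690)
(n - 1*(-813))*1 = ((2 + 2*sqrt(165)) - 1*(-813))*1 = ((2 + 2*sqrt(165)) + 813)*1 = (815 + 2*sqrt(165))*1 = 815 + 2*sqrt(165)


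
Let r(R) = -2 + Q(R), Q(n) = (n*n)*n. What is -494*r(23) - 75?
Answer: -6009585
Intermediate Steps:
Q(n) = n³ (Q(n) = n²*n = n³)
r(R) = -2 + R³
-494*r(23) - 75 = -494*(-2 + 23³) - 75 = -494*(-2 + 12167) - 75 = -494*12165 - 75 = -6009510 - 75 = -6009585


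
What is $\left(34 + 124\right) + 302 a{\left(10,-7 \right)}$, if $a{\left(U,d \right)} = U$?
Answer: $3178$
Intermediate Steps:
$\left(34 + 124\right) + 302 a{\left(10,-7 \right)} = \left(34 + 124\right) + 302 \cdot 10 = 158 + 3020 = 3178$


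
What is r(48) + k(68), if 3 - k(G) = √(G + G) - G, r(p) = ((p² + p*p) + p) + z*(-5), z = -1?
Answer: 4732 - 2*√34 ≈ 4720.3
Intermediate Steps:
r(p) = 5 + p + 2*p² (r(p) = ((p² + p*p) + p) - 1*(-5) = ((p² + p²) + p) + 5 = (2*p² + p) + 5 = (p + 2*p²) + 5 = 5 + p + 2*p²)
k(G) = 3 + G - √2*√G (k(G) = 3 - (√(G + G) - G) = 3 - (√(2*G) - G) = 3 - (√2*√G - G) = 3 - (-G + √2*√G) = 3 + (G - √2*√G) = 3 + G - √2*√G)
r(48) + k(68) = (5 + 48 + 2*48²) + (3 + 68 - √2*√68) = (5 + 48 + 2*2304) + (3 + 68 - √2*2*√17) = (5 + 48 + 4608) + (3 + 68 - 2*√34) = 4661 + (71 - 2*√34) = 4732 - 2*√34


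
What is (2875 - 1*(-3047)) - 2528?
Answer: 3394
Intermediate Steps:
(2875 - 1*(-3047)) - 2528 = (2875 + 3047) - 2528 = 5922 - 2528 = 3394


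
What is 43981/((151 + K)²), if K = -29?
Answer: 721/244 ≈ 2.9549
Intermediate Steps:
43981/((151 + K)²) = 43981/((151 - 29)²) = 43981/(122²) = 43981/14884 = 43981*(1/14884) = 721/244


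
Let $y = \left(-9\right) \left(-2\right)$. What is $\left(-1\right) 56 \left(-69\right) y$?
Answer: $69552$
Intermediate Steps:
$y = 18$
$\left(-1\right) 56 \left(-69\right) y = \left(-1\right) 56 \left(-69\right) 18 = \left(-56\right) \left(-69\right) 18 = 3864 \cdot 18 = 69552$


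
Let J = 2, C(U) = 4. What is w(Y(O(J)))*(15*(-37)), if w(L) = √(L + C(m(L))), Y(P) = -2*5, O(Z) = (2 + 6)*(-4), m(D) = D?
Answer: -555*I*√6 ≈ -1359.5*I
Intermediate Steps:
O(Z) = -32 (O(Z) = 8*(-4) = -32)
Y(P) = -10
w(L) = √(4 + L) (w(L) = √(L + 4) = √(4 + L))
w(Y(O(J)))*(15*(-37)) = √(4 - 10)*(15*(-37)) = √(-6)*(-555) = (I*√6)*(-555) = -555*I*√6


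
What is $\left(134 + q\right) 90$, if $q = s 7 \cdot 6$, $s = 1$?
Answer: $15840$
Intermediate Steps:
$q = 42$ ($q = 1 \cdot 7 \cdot 6 = 7 \cdot 6 = 42$)
$\left(134 + q\right) 90 = \left(134 + 42\right) 90 = 176 \cdot 90 = 15840$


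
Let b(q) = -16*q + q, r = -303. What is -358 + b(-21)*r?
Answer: -95803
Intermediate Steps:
b(q) = -15*q
-358 + b(-21)*r = -358 - 15*(-21)*(-303) = -358 + 315*(-303) = -358 - 95445 = -95803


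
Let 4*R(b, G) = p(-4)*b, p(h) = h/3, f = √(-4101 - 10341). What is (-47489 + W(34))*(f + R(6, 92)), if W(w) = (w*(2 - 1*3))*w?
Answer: 97290 - 48645*I*√14442 ≈ 97290.0 - 5.8459e+6*I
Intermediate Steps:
f = I*√14442 (f = √(-14442) = I*√14442 ≈ 120.17*I)
p(h) = h/3 (p(h) = h*(⅓) = h/3)
R(b, G) = -b/3 (R(b, G) = (((⅓)*(-4))*b)/4 = (-4*b/3)/4 = -b/3)
W(w) = -w² (W(w) = (w*(2 - 3))*w = (w*(-1))*w = (-w)*w = -w²)
(-47489 + W(34))*(f + R(6, 92)) = (-47489 - 1*34²)*(I*√14442 - ⅓*6) = (-47489 - 1*1156)*(I*√14442 - 2) = (-47489 - 1156)*(-2 + I*√14442) = -48645*(-2 + I*√14442) = 97290 - 48645*I*√14442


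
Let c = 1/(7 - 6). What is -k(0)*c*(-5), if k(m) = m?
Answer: 0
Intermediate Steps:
c = 1 (c = 1/1 = 1)
-k(0)*c*(-5) = -0*1*(-5) = -0*(-5) = -1*0 = 0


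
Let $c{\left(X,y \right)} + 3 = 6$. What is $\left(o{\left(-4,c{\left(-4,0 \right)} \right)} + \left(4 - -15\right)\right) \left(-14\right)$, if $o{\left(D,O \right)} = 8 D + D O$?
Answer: $350$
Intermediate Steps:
$c{\left(X,y \right)} = 3$ ($c{\left(X,y \right)} = -3 + 6 = 3$)
$\left(o{\left(-4,c{\left(-4,0 \right)} \right)} + \left(4 - -15\right)\right) \left(-14\right) = \left(- 4 \left(8 + 3\right) + \left(4 - -15\right)\right) \left(-14\right) = \left(\left(-4\right) 11 + \left(4 + 15\right)\right) \left(-14\right) = \left(-44 + 19\right) \left(-14\right) = \left(-25\right) \left(-14\right) = 350$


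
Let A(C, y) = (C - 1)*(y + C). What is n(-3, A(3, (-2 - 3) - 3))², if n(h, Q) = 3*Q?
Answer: 900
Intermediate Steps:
A(C, y) = (-1 + C)*(C + y)
n(-3, A(3, (-2 - 3) - 3))² = (3*(3² - 1*3 - ((-2 - 3) - 3) + 3*((-2 - 3) - 3)))² = (3*(9 - 3 - (-5 - 3) + 3*(-5 - 3)))² = (3*(9 - 3 - 1*(-8) + 3*(-8)))² = (3*(9 - 3 + 8 - 24))² = (3*(-10))² = (-30)² = 900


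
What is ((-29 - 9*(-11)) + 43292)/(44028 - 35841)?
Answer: 14454/2729 ≈ 5.2964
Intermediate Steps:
((-29 - 9*(-11)) + 43292)/(44028 - 35841) = ((-29 + 99) + 43292)/8187 = (70 + 43292)*(1/8187) = 43362*(1/8187) = 14454/2729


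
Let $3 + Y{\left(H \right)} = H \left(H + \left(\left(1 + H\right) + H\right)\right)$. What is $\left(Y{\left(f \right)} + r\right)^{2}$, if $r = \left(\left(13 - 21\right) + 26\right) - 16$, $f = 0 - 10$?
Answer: $83521$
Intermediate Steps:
$f = -10$ ($f = 0 - 10 = -10$)
$Y{\left(H \right)} = -3 + H \left(1 + 3 H\right)$ ($Y{\left(H \right)} = -3 + H \left(H + \left(\left(1 + H\right) + H\right)\right) = -3 + H \left(H + \left(1 + 2 H\right)\right) = -3 + H \left(1 + 3 H\right)$)
$r = 2$ ($r = \left(\left(13 - 21\right) + 26\right) - 16 = \left(-8 + 26\right) - 16 = 18 - 16 = 2$)
$\left(Y{\left(f \right)} + r\right)^{2} = \left(\left(-3 - 10 + 3 \left(-10\right)^{2}\right) + 2\right)^{2} = \left(\left(-3 - 10 + 3 \cdot 100\right) + 2\right)^{2} = \left(\left(-3 - 10 + 300\right) + 2\right)^{2} = \left(287 + 2\right)^{2} = 289^{2} = 83521$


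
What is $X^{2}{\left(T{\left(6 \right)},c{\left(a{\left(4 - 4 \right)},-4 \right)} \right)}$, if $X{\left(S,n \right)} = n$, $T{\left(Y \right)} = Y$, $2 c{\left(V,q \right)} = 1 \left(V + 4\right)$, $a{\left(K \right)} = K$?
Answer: $4$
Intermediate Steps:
$c{\left(V,q \right)} = 2 + \frac{V}{2}$ ($c{\left(V,q \right)} = \frac{1 \left(V + 4\right)}{2} = \frac{1 \left(4 + V\right)}{2} = \frac{4 + V}{2} = 2 + \frac{V}{2}$)
$X^{2}{\left(T{\left(6 \right)},c{\left(a{\left(4 - 4 \right)},-4 \right)} \right)} = \left(2 + \frac{4 - 4}{2}\right)^{2} = \left(2 + \frac{1}{2} \cdot 0\right)^{2} = \left(2 + 0\right)^{2} = 2^{2} = 4$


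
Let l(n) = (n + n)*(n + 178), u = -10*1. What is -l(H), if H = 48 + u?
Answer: -16416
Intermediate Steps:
u = -10
H = 38 (H = 48 - 10 = 38)
l(n) = 2*n*(178 + n) (l(n) = (2*n)*(178 + n) = 2*n*(178 + n))
-l(H) = -2*38*(178 + 38) = -2*38*216 = -1*16416 = -16416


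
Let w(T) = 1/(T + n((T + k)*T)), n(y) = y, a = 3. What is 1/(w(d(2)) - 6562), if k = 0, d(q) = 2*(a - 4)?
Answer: -2/13123 ≈ -0.00015240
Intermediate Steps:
d(q) = -2 (d(q) = 2*(3 - 4) = 2*(-1) = -2)
w(T) = 1/(T + T²) (w(T) = 1/(T + (T + 0)*T) = 1/(T + T*T) = 1/(T + T²))
1/(w(d(2)) - 6562) = 1/(1/((-2)*(1 - 2)) - 6562) = 1/(-½/(-1) - 6562) = 1/(-½*(-1) - 6562) = 1/(½ - 6562) = 1/(-13123/2) = -2/13123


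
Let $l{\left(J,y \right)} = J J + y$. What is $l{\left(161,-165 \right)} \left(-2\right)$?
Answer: $-51512$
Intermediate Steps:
$l{\left(J,y \right)} = y + J^{2}$ ($l{\left(J,y \right)} = J^{2} + y = y + J^{2}$)
$l{\left(161,-165 \right)} \left(-2\right) = \left(-165 + 161^{2}\right) \left(-2\right) = \left(-165 + 25921\right) \left(-2\right) = 25756 \left(-2\right) = -51512$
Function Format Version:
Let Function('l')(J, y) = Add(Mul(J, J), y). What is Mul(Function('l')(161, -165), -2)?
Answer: -51512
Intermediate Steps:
Function('l')(J, y) = Add(y, Pow(J, 2)) (Function('l')(J, y) = Add(Pow(J, 2), y) = Add(y, Pow(J, 2)))
Mul(Function('l')(161, -165), -2) = Mul(Add(-165, Pow(161, 2)), -2) = Mul(Add(-165, 25921), -2) = Mul(25756, -2) = -51512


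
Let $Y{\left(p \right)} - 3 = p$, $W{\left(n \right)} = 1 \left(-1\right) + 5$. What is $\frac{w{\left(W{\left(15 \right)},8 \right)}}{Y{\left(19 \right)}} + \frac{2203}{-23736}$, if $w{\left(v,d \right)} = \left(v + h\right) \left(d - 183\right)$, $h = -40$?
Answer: $\frac{74744167}{261096} \approx 286.27$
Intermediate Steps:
$W{\left(n \right)} = 4$ ($W{\left(n \right)} = -1 + 5 = 4$)
$Y{\left(p \right)} = 3 + p$
$w{\left(v,d \right)} = \left(-183 + d\right) \left(-40 + v\right)$ ($w{\left(v,d \right)} = \left(v - 40\right) \left(d - 183\right) = \left(-40 + v\right) \left(-183 + d\right) = \left(-183 + d\right) \left(-40 + v\right)$)
$\frac{w{\left(W{\left(15 \right)},8 \right)}}{Y{\left(19 \right)}} + \frac{2203}{-23736} = \frac{7320 - 732 - 320 + 8 \cdot 4}{3 + 19} + \frac{2203}{-23736} = \frac{7320 - 732 - 320 + 32}{22} + 2203 \left(- \frac{1}{23736}\right) = 6300 \cdot \frac{1}{22} - \frac{2203}{23736} = \frac{3150}{11} - \frac{2203}{23736} = \frac{74744167}{261096}$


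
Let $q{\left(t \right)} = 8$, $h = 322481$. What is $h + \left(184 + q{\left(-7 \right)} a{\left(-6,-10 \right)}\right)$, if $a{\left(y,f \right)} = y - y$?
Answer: $322665$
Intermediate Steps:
$a{\left(y,f \right)} = 0$
$h + \left(184 + q{\left(-7 \right)} a{\left(-6,-10 \right)}\right) = 322481 + \left(184 + 8 \cdot 0\right) = 322481 + \left(184 + 0\right) = 322481 + 184 = 322665$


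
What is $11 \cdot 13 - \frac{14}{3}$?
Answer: $\frac{415}{3} \approx 138.33$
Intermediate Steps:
$11 \cdot 13 - \frac{14}{3} = 143 - \frac{14}{3} = \frac{415}{3}$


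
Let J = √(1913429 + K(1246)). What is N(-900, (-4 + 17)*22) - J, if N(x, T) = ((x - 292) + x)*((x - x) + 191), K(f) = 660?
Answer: -399572 - √1914089 ≈ -4.0096e+5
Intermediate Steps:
J = √1914089 (J = √(1913429 + 660) = √1914089 ≈ 1383.5)
N(x, T) = -55772 + 382*x (N(x, T) = ((-292 + x) + x)*(0 + 191) = (-292 + 2*x)*191 = -55772 + 382*x)
N(-900, (-4 + 17)*22) - J = (-55772 + 382*(-900)) - √1914089 = (-55772 - 343800) - √1914089 = -399572 - √1914089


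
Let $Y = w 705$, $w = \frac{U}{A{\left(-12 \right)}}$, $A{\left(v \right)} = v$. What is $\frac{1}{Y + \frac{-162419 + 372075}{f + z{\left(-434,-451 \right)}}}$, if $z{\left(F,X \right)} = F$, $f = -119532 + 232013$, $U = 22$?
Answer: $- \frac{224094}{289222183} \approx -0.00077482$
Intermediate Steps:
$f = 112481$
$w = - \frac{11}{6}$ ($w = \frac{22}{-12} = 22 \left(- \frac{1}{12}\right) = - \frac{11}{6} \approx -1.8333$)
$Y = - \frac{2585}{2}$ ($Y = \left(- \frac{11}{6}\right) 705 = - \frac{2585}{2} \approx -1292.5$)
$\frac{1}{Y + \frac{-162419 + 372075}{f + z{\left(-434,-451 \right)}}} = \frac{1}{- \frac{2585}{2} + \frac{-162419 + 372075}{112481 - 434}} = \frac{1}{- \frac{2585}{2} + \frac{209656}{112047}} = \frac{1}{- \frac{289222183}{224094}} = - \frac{224094}{289222183}$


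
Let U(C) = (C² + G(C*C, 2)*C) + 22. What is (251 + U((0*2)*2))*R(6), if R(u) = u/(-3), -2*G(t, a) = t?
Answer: -546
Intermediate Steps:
G(t, a) = -t/2
R(u) = -u/3 (R(u) = u*(-⅓) = -u/3)
U(C) = 22 + C² - C³/2 (U(C) = (C² + (-C*C/2)*C) + 22 = (C² + (-C²/2)*C) + 22 = (C² - C³/2) + 22 = 22 + C² - C³/2)
(251 + U((0*2)*2))*R(6) = (251 + (22 + ((0*2)*2)² - ((0*2)*2)³/2))*(-⅓*6) = (251 + (22 + (0*2)² - (0*2)³/2))*(-2) = (251 + (22 + 0² - ½*0³))*(-2) = (251 + (22 + 0 - ½*0))*(-2) = (251 + (22 + 0 + 0))*(-2) = (251 + 22)*(-2) = 273*(-2) = -546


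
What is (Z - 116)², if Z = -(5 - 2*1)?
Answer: 14161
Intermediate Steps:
Z = -3 (Z = -(5 - 2) = -1*3 = -3)
(Z - 116)² = (-3 - 116)² = (-119)² = 14161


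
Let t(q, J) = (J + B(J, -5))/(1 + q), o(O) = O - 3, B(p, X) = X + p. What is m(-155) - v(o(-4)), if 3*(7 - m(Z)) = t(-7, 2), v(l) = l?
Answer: 251/18 ≈ 13.944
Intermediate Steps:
o(O) = -3 + O
t(q, J) = (-5 + 2*J)/(1 + q) (t(q, J) = (J + (-5 + J))/(1 + q) = (-5 + 2*J)/(1 + q))
m(Z) = 125/18 (m(Z) = 7 - (-5 + 2*2)/(3*(1 - 7)) = 7 - (-5 + 4)/(3*(-6)) = 7 - (-1)*(-1)/18 = 7 - ⅓*⅙ = 7 - 1/18 = 125/18)
m(-155) - v(o(-4)) = 125/18 - (-3 - 4) = 125/18 - 1*(-7) = 125/18 + 7 = 251/18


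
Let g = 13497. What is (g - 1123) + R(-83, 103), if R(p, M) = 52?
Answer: 12426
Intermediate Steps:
(g - 1123) + R(-83, 103) = (13497 - 1123) + 52 = 12374 + 52 = 12426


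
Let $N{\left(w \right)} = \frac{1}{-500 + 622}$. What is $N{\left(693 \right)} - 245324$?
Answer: $- \frac{29929527}{122} \approx -2.4532 \cdot 10^{5}$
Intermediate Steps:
$N{\left(w \right)} = \frac{1}{122}$
$N{\left(693 \right)} - 245324 = \frac{1}{122} - 245324 = - \frac{29929527}{122}$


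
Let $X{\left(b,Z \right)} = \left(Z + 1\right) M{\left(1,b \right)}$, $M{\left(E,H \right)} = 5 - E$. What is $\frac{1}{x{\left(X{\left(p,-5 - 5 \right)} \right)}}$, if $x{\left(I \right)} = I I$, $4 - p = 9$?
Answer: $\frac{1}{1296} \approx 0.0007716$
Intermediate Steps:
$p = -5$ ($p = 4 - 9 = -5$)
$X{\left(b,Z \right)} = 4 + 4 Z$ ($X{\left(b,Z \right)} = \left(Z + 1\right) \left(5 - 1\right) = \left(1 + Z\right) \left(5 - 1\right) = \left(1 + Z\right) 4 = 4 + 4 Z$)
$x{\left(I \right)} = I^{2}$
$\frac{1}{x{\left(X{\left(p,-5 - 5 \right)} \right)}} = \frac{1}{\left(4 + 4 \left(-5 - 5\right)\right)^{2}} = \frac{1}{\left(4 + 4 \left(-10\right)\right)^{2}} = \frac{1}{\left(4 - 40\right)^{2}} = \frac{1}{\left(-36\right)^{2}} = \frac{1}{1296}$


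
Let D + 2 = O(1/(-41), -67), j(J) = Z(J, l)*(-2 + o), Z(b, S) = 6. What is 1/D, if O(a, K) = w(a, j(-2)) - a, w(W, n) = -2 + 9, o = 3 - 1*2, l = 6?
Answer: 41/206 ≈ 0.19903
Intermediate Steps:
o = 1 (o = 3 - 2 = 1)
j(J) = -6 (j(J) = 6*(-2 + 1) = 6*(-1) = -6)
w(W, n) = 7
O(a, K) = 7 - a
D = 206/41 (D = -2 + (7 - 1/(-41)) = -2 + (7 - 1*(-1/41)) = -2 + (7 + 1/41) = -2 + 288/41 = 206/41 ≈ 5.0244)
1/D = 1/(206/41) = 41/206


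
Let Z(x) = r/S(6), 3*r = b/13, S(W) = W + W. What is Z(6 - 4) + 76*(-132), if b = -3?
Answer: -1564993/156 ≈ -10032.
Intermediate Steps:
S(W) = 2*W
r = -1/13 (r = (-3/13)/3 = (-3*1/13)/3 = (⅓)*(-3/13) = -1/13 ≈ -0.076923)
Z(x) = -1/156 (Z(x) = -1/(13*(2*6)) = -1/13/12 = -1/13*1/12 = -1/156)
Z(6 - 4) + 76*(-132) = -1/156 + 76*(-132) = -1/156 - 10032 = -1564993/156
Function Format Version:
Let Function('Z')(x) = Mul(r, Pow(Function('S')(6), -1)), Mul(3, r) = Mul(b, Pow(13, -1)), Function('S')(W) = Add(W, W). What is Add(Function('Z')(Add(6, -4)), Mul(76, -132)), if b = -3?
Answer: Rational(-1564993, 156) ≈ -10032.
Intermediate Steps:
Function('S')(W) = Mul(2, W)
r = Rational(-1, 13) (r = Mul(Rational(1, 3), Mul(-3, Pow(13, -1))) = Mul(Rational(1, 3), Mul(-3, Rational(1, 13))) = Mul(Rational(1, 3), Rational(-3, 13)) = Rational(-1, 13) ≈ -0.076923)
Function('Z')(x) = Rational(-1, 156) (Function('Z')(x) = Mul(Rational(-1, 13), Pow(Mul(2, 6), -1)) = Mul(Rational(-1, 13), Pow(12, -1)) = Mul(Rational(-1, 13), Rational(1, 12)) = Rational(-1, 156))
Add(Function('Z')(Add(6, -4)), Mul(76, -132)) = Add(Rational(-1, 156), Mul(76, -132)) = Add(Rational(-1, 156), -10032) = Rational(-1564993, 156)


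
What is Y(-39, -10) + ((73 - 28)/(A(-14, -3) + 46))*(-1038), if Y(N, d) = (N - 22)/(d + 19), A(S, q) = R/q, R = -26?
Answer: -635587/738 ≈ -861.23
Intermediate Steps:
A(S, q) = -26/q
Y(N, d) = (-22 + N)/(19 + d)
Y(-39, -10) + ((73 - 28)/(A(-14, -3) + 46))*(-1038) = (-22 - 39)/(19 - 10) + ((73 - 28)/(-26/(-3) + 46))*(-1038) = -61/9 + (45/(-26*(-1/3) + 46))*(-1038) = (1/9)*(-61) + (45/(26/3 + 46))*(-1038) = -61/9 + (45/(164/3))*(-1038) = -61/9 + (45*(3/164))*(-1038) = -61/9 + (135/164)*(-1038) = -61/9 - 70065/82 = -635587/738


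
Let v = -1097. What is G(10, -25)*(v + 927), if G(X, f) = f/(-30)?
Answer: -425/3 ≈ -141.67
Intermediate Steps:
G(X, f) = -f/30 (G(X, f) = f*(-1/30) = -f/30)
G(10, -25)*(v + 927) = (-1/30*(-25))*(-1097 + 927) = (5/6)*(-170) = -425/3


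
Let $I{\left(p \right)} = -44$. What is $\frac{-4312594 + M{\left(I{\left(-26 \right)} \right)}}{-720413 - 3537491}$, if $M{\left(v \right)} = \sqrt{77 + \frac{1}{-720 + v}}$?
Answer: $\frac{2156297}{2128952} - \frac{\sqrt{11235957}}{1626519328} \approx 1.0128$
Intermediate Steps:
$\frac{-4312594 + M{\left(I{\left(-26 \right)} \right)}}{-720413 - 3537491} = \frac{-4312594 + \sqrt{\frac{-55439 + 77 \left(-44\right)}{-720 - 44}}}{-720413 - 3537491} = \frac{-4312594 + \sqrt{\frac{-55439 - 3388}{-764}}}{-4257904} = \left(-4312594 + \sqrt{\left(- \frac{1}{764}\right) \left(-58827\right)}\right) \left(- \frac{1}{4257904}\right) = \left(-4312594 + \sqrt{\frac{58827}{764}}\right) \left(- \frac{1}{4257904}\right) = \left(-4312594 + \frac{\sqrt{11235957}}{382}\right) \left(- \frac{1}{4257904}\right) = \frac{2156297}{2128952} - \frac{\sqrt{11235957}}{1626519328}$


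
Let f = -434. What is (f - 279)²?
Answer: 508369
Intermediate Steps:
(f - 279)² = (-434 - 279)² = (-713)² = 508369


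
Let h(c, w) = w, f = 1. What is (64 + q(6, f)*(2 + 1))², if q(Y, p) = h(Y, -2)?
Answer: 3364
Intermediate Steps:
q(Y, p) = -2
(64 + q(6, f)*(2 + 1))² = (64 - 2*(2 + 1))² = (64 - 2*3)² = (64 - 6)² = 58² = 3364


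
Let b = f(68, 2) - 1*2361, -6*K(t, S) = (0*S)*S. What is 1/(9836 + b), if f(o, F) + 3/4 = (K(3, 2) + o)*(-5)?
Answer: 4/28537 ≈ 0.00014017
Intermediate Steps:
K(t, S) = 0 (K(t, S) = -0*S*S/6 = -0*S = -⅙*0 = 0)
f(o, F) = -¾ - 5*o (f(o, F) = -¾ + (0 + o)*(-5) = -¾ + o*(-5) = -¾ - 5*o)
b = -10807/4 (b = (-¾ - 5*68) - 1*2361 = (-¾ - 340) - 2361 = -1363/4 - 2361 = -10807/4 ≈ -2701.8)
1/(9836 + b) = 1/(9836 - 10807/4) = 1/(28537/4) = 4/28537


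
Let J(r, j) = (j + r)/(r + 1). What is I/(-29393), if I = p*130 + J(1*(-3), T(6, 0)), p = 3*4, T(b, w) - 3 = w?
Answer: -120/2261 ≈ -0.053074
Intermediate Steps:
T(b, w) = 3 + w
p = 12
J(r, j) = (j + r)/(1 + r)
I = 1560 (I = 12*130 + ((3 + 0) + 1*(-3))/(1 + 1*(-3)) = 1560 + (3 - 3)/(1 - 3) = 1560 + 0/(-2) = 1560 - ½*0 = 1560 + 0 = 1560)
I/(-29393) = 1560/(-29393) = 1560*(-1/29393) = -120/2261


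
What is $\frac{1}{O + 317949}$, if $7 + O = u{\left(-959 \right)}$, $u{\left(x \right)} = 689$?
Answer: $\frac{1}{318631} \approx 3.1384 \cdot 10^{-6}$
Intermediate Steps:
$O = 682$ ($O = -7 + 689 = 682$)
$\frac{1}{O + 317949} = \frac{1}{682 + 317949} = \frac{1}{318631}$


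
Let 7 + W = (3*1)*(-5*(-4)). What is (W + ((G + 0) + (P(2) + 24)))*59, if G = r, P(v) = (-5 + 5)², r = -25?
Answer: 3068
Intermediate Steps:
P(v) = 0 (P(v) = 0² = 0)
G = -25
W = 53 (W = -7 + (3*1)*(-5*(-4)) = -7 + 3*20 = -7 + 60 = 53)
(W + ((G + 0) + (P(2) + 24)))*59 = (53 + ((-25 + 0) + (0 + 24)))*59 = (53 + (-25 + 24))*59 = (53 - 1)*59 = 52*59 = 3068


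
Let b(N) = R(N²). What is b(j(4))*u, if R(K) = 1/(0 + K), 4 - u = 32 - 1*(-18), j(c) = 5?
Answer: -46/25 ≈ -1.8400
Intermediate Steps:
u = -46 (u = 4 - (32 - 1*(-18)) = 4 - (32 + 18) = 4 - 1*50 = 4 - 50 = -46)
R(K) = 1/K
b(N) = N⁻² (b(N) = 1/(N²) = N⁻²)
b(j(4))*u = -46/5² = (1/25)*(-46) = -46/25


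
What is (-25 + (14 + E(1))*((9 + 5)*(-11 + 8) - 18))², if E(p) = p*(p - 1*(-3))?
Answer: 1221025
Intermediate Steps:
E(p) = p*(3 + p) (E(p) = p*(p + 3) = p*(3 + p))
(-25 + (14 + E(1))*((9 + 5)*(-11 + 8) - 18))² = (-25 + (14 + 1*(3 + 1))*((9 + 5)*(-11 + 8) - 18))² = (-25 + (14 + 1*4)*(14*(-3) - 18))² = (-25 + (14 + 4)*(-42 - 18))² = (-25 + 18*(-60))² = (-25 - 1080)² = (-1105)² = 1221025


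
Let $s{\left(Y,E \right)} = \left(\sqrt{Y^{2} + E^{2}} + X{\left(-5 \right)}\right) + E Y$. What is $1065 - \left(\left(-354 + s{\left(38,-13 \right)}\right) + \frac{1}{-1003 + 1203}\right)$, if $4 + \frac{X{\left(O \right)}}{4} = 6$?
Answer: $\frac{380999}{200} - \sqrt{1613} \approx 1864.8$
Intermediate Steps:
$X{\left(O \right)} = 8$ ($X{\left(O \right)} = -16 + 4 \cdot 6 = -16 + 24 = 8$)
$s{\left(Y,E \right)} = 8 + \sqrt{E^{2} + Y^{2}} + E Y$ ($s{\left(Y,E \right)} = \left(\sqrt{Y^{2} + E^{2}} + 8\right) + E Y = \left(\sqrt{E^{2} + Y^{2}} + 8\right) + E Y = \left(8 + \sqrt{E^{2} + Y^{2}}\right) + E Y = 8 + \sqrt{E^{2} + Y^{2}} + E Y$)
$1065 - \left(\left(-354 + s{\left(38,-13 \right)}\right) + \frac{1}{-1003 + 1203}\right) = 1065 - \left(\left(-354 + \left(8 + \sqrt{\left(-13\right)^{2} + 38^{2}} - 494\right)\right) + \frac{1}{-1003 + 1203}\right) = 1065 - \left(\left(-354 + \left(8 + \sqrt{169 + 1444} - 494\right)\right) + \frac{1}{200}\right) = 1065 - \left(\left(-354 + \left(8 + \sqrt{1613} - 494\right)\right) + \frac{1}{200}\right) = 1065 - \left(\left(-354 - \left(486 - \sqrt{1613}\right)\right) + \frac{1}{200}\right) = 1065 - \left(\left(-840 + \sqrt{1613}\right) + \frac{1}{200}\right) = 1065 - \left(- \frac{167999}{200} + \sqrt{1613}\right) = 1065 + \left(\frac{167999}{200} - \sqrt{1613}\right) = \frac{380999}{200} - \sqrt{1613}$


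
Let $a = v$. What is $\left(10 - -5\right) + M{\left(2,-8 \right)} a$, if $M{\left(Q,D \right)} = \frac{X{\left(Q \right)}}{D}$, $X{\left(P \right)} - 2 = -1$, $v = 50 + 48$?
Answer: $\frac{11}{4} \approx 2.75$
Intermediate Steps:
$v = 98$
$a = 98$
$X{\left(P \right)} = 1$ ($X{\left(P \right)} = 2 - 1 = 1$)
$M{\left(Q,D \right)} = \frac{1}{D}$ ($M{\left(Q,D \right)} = 1 \frac{1}{D} = \frac{1}{D}$)
$\left(10 - -5\right) + M{\left(2,-8 \right)} a = \left(10 - -5\right) + \frac{1}{-8} \cdot 98 = \left(10 + 5\right) - \frac{49}{4} = 15 - \frac{49}{4} = \frac{11}{4}$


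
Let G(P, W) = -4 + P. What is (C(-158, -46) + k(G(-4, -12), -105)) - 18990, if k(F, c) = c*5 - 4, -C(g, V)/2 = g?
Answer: -19203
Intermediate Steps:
C(g, V) = -2*g
k(F, c) = -4 + 5*c (k(F, c) = 5*c - 4 = -4 + 5*c)
(C(-158, -46) + k(G(-4, -12), -105)) - 18990 = (-2*(-158) + (-4 + 5*(-105))) - 18990 = (316 + (-4 - 525)) - 18990 = (316 - 529) - 18990 = -213 - 18990 = -19203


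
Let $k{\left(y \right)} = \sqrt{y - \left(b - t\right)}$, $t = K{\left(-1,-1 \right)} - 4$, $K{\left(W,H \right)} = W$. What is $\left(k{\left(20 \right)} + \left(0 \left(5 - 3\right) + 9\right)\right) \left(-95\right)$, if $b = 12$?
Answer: $-855 - 95 \sqrt{3} \approx -1019.5$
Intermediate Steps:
$t = -5$ ($t = -1 - 4 = -5$)
$k{\left(y \right)} = \sqrt{-17 + y}$ ($k{\left(y \right)} = \sqrt{y - 17} = \sqrt{-17 + y}$)
$\left(k{\left(20 \right)} + \left(0 \left(5 - 3\right) + 9\right)\right) \left(-95\right) = \left(\sqrt{-17 + 20} + \left(0 \left(5 - 3\right) + 9\right)\right) \left(-95\right) = \left(\sqrt{3} + \left(0 \left(5 - 3\right) + 9\right)\right) \left(-95\right) = \left(\sqrt{3} + \left(0 \cdot 2 + 9\right)\right) \left(-95\right) = \left(\sqrt{3} + \left(0 + 9\right)\right) \left(-95\right) = \left(\sqrt{3} + 9\right) \left(-95\right) = \left(9 + \sqrt{3}\right) \left(-95\right) = -855 - 95 \sqrt{3}$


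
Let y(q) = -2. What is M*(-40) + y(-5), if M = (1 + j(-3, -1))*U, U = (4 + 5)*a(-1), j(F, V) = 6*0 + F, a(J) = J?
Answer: -722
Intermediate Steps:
j(F, V) = F (j(F, V) = 0 + F = F)
U = -9 (U = (4 + 5)*(-1) = 9*(-1) = -9)
M = 18 (M = (1 - 3)*(-9) = -2*(-9) = 18)
M*(-40) + y(-5) = 18*(-40) - 2 = -720 - 2 = -722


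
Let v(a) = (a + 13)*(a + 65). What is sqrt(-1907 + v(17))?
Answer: sqrt(553) ≈ 23.516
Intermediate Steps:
v(a) = (13 + a)*(65 + a)
sqrt(-1907 + v(17)) = sqrt(-1907 + (845 + 17**2 + 78*17)) = sqrt(-1907 + (845 + 289 + 1326)) = sqrt(-1907 + 2460) = sqrt(553)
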